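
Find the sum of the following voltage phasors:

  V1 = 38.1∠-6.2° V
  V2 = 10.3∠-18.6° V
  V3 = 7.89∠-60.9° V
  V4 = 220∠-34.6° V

Step 1 — Convert each phasor to rectangular form:
  V1 = 38.1·(cos(-6.2°) + j·sin(-6.2°)) = 37.88 - j4.115 V
  V2 = 10.3·(cos(-18.6°) + j·sin(-18.6°)) = 9.762 - j3.285 V
  V3 = 7.89·(cos(-60.9°) + j·sin(-60.9°)) = 3.837 - j6.894 V
  V4 = 220·(cos(-34.6°) + j·sin(-34.6°)) = 181.1 - j124.9 V
Step 2 — Sum components: V_total = 232.6 - j139.2 V.
Step 3 — Convert to polar: |V_total| = 271.1 V, ∠V_total = -30.9°.

V_total = 271.1∠-30.9° V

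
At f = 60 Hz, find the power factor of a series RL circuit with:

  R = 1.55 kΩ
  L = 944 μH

Step 1 — Angular frequency: ω = 2π·f = 2π·60 = 377 rad/s.
Step 2 — Component impedances:
  R: Z = R = 1550 Ω
  L: Z = jωL = j·377·0.000944 = 0 + j0.3559 Ω
Step 3 — Series combination: Z_total = R + L = 1550 + j0.3559 Ω = 1550∠0.0° Ω.
Step 4 — Power factor: PF = cos(φ) = Re(Z)/|Z| = 1550/1550 = 1.
Step 5 — Type: Im(Z) = 0.3559 ⇒ lagging (phase φ = 0.0°).

PF = 1 (lagging, φ = 0.0°)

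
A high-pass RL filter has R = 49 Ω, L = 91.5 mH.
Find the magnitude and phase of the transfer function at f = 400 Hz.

Step 1 — Angular frequency: ω = 2π·400 = 2513 rad/s.
Step 2 — Transfer function: H(jω) = jωL/(R + jωL).
Step 3 — Numerator jωL = j·230; denominator R + jωL = 49 + j230.
Step 4 — H = 0.9566 + j0.2038.
Step 5 — Magnitude: |H| = 0.978 (-0.2 dB); phase: φ = 12.0°.

|H| = 0.978 (-0.2 dB), φ = 12.0°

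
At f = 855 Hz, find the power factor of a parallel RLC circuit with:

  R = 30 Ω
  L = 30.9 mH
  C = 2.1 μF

Step 1 — Angular frequency: ω = 2π·f = 2π·855 = 5372 rad/s.
Step 2 — Component impedances:
  R: Z = R = 30 Ω
  L: Z = jωL = j·5372·0.0309 = 0 + j166 Ω
  C: Z = 1/(jωC) = -j/(ω·C) = 0 - j88.64 Ω
Step 3 — Parallel combination: 1/Z_total = 1/R + 1/L + 1/C; Z_total = 29.27 - j4.617 Ω = 29.63∠-9.0° Ω.
Step 4 — Power factor: PF = cos(φ) = Re(Z)/|Z| = 29.272/29.634 = 0.9878.
Step 5 — Type: Im(Z) = -4.617 ⇒ leading (phase φ = -9.0°).

PF = 0.9878 (leading, φ = -9.0°)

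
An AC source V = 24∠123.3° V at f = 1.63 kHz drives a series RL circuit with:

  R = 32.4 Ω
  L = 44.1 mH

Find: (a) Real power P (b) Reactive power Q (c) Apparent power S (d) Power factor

Step 1 — Angular frequency: ω = 2π·f = 2π·1630 = 1.024e+04 rad/s.
Step 2 — Component impedances:
  R: Z = R = 32.4 Ω
  L: Z = jωL = j·1.024e+04·0.0441 = 0 + j451.7 Ω
Step 3 — Series combination: Z_total = R + L = 32.4 + j451.7 Ω = 452.8∠85.9° Ω.
Step 4 — Source phasor: V = 24∠123.3° V = -13.18 + j20.06 V.
Step 5 — Current: I = V / Z = 0.0421 + j0.03219 A = 0.053∠37.4° A.
Step 6 — Complex power: S = V·I* = 0.09102 + j1.269 VA.
Step 7 — Real power: P = Re(S) = 0.09102 W.
Step 8 — Reactive power: Q = Im(S) = 1.269 VAR.
Step 9 — Apparent power: |S| = 1.272 VA.
Step 10 — Power factor: PF = P/|S| = 0.07155 (lagging).

(a) P = 0.09102 W  (b) Q = 1.269 VAR  (c) S = 1.272 VA  (d) PF = 0.07155 (lagging)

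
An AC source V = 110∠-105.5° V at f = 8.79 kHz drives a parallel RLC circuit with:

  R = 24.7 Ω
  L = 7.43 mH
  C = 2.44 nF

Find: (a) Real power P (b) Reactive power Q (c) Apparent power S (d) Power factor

Step 1 — Angular frequency: ω = 2π·f = 2π·8790 = 5.523e+04 rad/s.
Step 2 — Component impedances:
  R: Z = R = 24.7 Ω
  L: Z = jωL = j·5.523e+04·0.00743 = 0 + j410.4 Ω
  C: Z = 1/(jωC) = -j/(ω·C) = 0 - j7421 Ω
Step 3 — Parallel combination: 1/Z_total = 1/R + 1/L + 1/C; Z_total = 24.62 + j1.4 Ω = 24.66∠3.3° Ω.
Step 4 — Source phasor: V = 110∠-105.5° V = -29.4 - j106 V.
Step 5 — Current: I = V / Z = -1.434 - j4.224 A = 4.461∠-108.8° A.
Step 6 — Complex power: S = V·I* = 489.9 + j27.86 VA.
Step 7 — Real power: P = Re(S) = 489.9 W.
Step 8 — Reactive power: Q = Im(S) = 27.86 VAR.
Step 9 — Apparent power: |S| = 490.7 VA.
Step 10 — Power factor: PF = P/|S| = 0.9984 (lagging).

(a) P = 489.9 W  (b) Q = 27.86 VAR  (c) S = 490.7 VA  (d) PF = 0.9984 (lagging)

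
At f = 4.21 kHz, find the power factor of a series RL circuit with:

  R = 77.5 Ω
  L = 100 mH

Step 1 — Angular frequency: ω = 2π·f = 2π·4210 = 2.645e+04 rad/s.
Step 2 — Component impedances:
  R: Z = R = 77.5 Ω
  L: Z = jωL = j·2.645e+04·0.1 = 0 + j2645 Ω
Step 3 — Series combination: Z_total = R + L = 77.5 + j2645 Ω = 2646∠88.3° Ω.
Step 4 — Power factor: PF = cos(φ) = Re(Z)/|Z| = 77.5/2646 = 0.02929.
Step 5 — Type: Im(Z) = 2645 ⇒ lagging (phase φ = 88.3°).

PF = 0.02929 (lagging, φ = 88.3°)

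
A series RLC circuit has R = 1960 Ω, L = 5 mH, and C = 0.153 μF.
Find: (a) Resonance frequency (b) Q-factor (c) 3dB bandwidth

Step 1 — Resonance: ω₀ = 1/√(LC) = 1/√(0.005·1.53e-07) = 3.616e+04 rad/s.
Step 2 — f₀ = ω₀/(2π) = 5754 Hz.
Step 3 — Series Q: Q = ω₀L/R = 3.616e+04·0.005/1960 = 0.09223.
Step 4 — Bandwidth: Δω = ω₀/Q = 3.92e+05 rad/s; BW = Δω/(2π) = 6.239e+04 Hz.

(a) f₀ = 5754 Hz  (b) Q = 0.09223  (c) BW = 6.239e+04 Hz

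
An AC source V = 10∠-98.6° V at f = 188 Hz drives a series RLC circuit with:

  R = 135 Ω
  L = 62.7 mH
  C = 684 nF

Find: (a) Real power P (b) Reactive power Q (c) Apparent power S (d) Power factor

Step 1 — Angular frequency: ω = 2π·f = 2π·188 = 1181 rad/s.
Step 2 — Component impedances:
  R: Z = R = 135 Ω
  L: Z = jωL = j·1181·0.0627 = 0 + j74.06 Ω
  C: Z = 1/(jωC) = -j/(ω·C) = 0 - j1238 Ω
Step 3 — Series combination: Z_total = R + L + C = 135 - j1164 Ω = 1171∠-83.4° Ω.
Step 4 — Source phasor: V = 10∠-98.6° V = -1.495 - j9.888 V.
Step 5 — Current: I = V / Z = 0.008237 - j0.002241 A = 0.008537∠-15.2° A.
Step 6 — Complex power: S = V·I* = 0.009838 - j0.0848 VA.
Step 7 — Real power: P = Re(S) = 0.009838 W.
Step 8 — Reactive power: Q = Im(S) = -0.0848 VAR.
Step 9 — Apparent power: |S| = 0.08537 VA.
Step 10 — Power factor: PF = P/|S| = 0.1152 (leading).

(a) P = 0.009838 W  (b) Q = -0.0848 VAR  (c) S = 0.08537 VA  (d) PF = 0.1152 (leading)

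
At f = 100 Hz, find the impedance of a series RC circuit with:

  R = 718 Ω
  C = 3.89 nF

Step 1 — Angular frequency: ω = 2π·f = 2π·100 = 628.3 rad/s.
Step 2 — Component impedances:
  R: Z = R = 718 Ω
  C: Z = 1/(jωC) = -j/(ω·C) = 0 - j4.091e+05 Ω
Step 3 — Series combination: Z_total = R + C = 718 - j4.091e+05 Ω = 4.091e+05∠-89.9° Ω.

Z = 718 - j4.091e+05 Ω = 4.091e+05∠-89.9° Ω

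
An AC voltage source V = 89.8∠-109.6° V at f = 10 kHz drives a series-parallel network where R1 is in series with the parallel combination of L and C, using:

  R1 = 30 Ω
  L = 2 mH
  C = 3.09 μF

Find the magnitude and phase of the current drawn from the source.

Step 1 — Angular frequency: ω = 2π·f = 2π·1e+04 = 6.283e+04 rad/s.
Step 2 — Component impedances:
  R1: Z = R = 30 Ω
  L: Z = jωL = j·6.283e+04·0.002 = 0 + j125.7 Ω
  C: Z = 1/(jωC) = -j/(ω·C) = 0 - j5.151 Ω
Step 3 — Parallel branch: L || C = 1/(1/L + 1/C) = 0 - j5.371 Ω.
Step 4 — Series with R1: Z_total = R1 + (L || C) = 30 - j5.371 Ω = 30.48∠-10.1° Ω.
Step 5 — Source phasor: V = 89.8∠-109.6° V = -30.12 - j84.6 V.
Step 6 — Ohm's law: I = V / Z_total = (-30.12 - j84.6) / (30 - j5.371) = -0.4838 - j2.907 A.
Step 7 — Convert to polar: |I| = 2.946 A, ∠I = -99.5°.

I = 2.946∠-99.5° A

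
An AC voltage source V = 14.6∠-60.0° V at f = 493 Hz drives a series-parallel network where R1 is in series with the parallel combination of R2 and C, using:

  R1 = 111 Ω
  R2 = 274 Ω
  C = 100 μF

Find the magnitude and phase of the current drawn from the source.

Step 1 — Angular frequency: ω = 2π·f = 2π·493 = 3098 rad/s.
Step 2 — Component impedances:
  R1: Z = R = 111 Ω
  R2: Z = R = 274 Ω
  C: Z = 1/(jωC) = -j/(ω·C) = 0 - j3.228 Ω
Step 3 — Parallel branch: R2 || C = 1/(1/R2 + 1/C) = 0.03803 - j3.228 Ω.
Step 4 — Series with R1: Z_total = R1 + (R2 || C) = 111 - j3.228 Ω = 111.1∠-1.7° Ω.
Step 5 — Source phasor: V = 14.6∠-60.0° V = 7.3 - j12.64 V.
Step 6 — Ohm's law: I = V / Z_total = (7.3 - j12.64) / (111 - j3.228) = 0.069 - j0.1119 A.
Step 7 — Convert to polar: |I| = 0.1314 A, ∠I = -58.3°.

I = 0.1314∠-58.3° A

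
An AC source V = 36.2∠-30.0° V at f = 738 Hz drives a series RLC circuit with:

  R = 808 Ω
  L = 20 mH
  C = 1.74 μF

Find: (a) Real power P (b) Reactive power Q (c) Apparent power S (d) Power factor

Step 1 — Angular frequency: ω = 2π·f = 2π·738 = 4637 rad/s.
Step 2 — Component impedances:
  R: Z = R = 808 Ω
  L: Z = jωL = j·4637·0.02 = 0 + j92.74 Ω
  C: Z = 1/(jωC) = -j/(ω·C) = 0 - j123.9 Ω
Step 3 — Series combination: Z_total = R + L + C = 808 - j31.2 Ω = 808.6∠-2.2° Ω.
Step 4 — Source phasor: V = 36.2∠-30.0° V = 31.35 - j18.1 V.
Step 5 — Current: I = V / Z = 0.03961 - j0.02087 A = 0.04477∠-27.8° A.
Step 6 — Complex power: S = V·I* = 1.619 - j0.06253 VA.
Step 7 — Real power: P = Re(S) = 1.619 W.
Step 8 — Reactive power: Q = Im(S) = -0.06253 VAR.
Step 9 — Apparent power: |S| = 1.621 VA.
Step 10 — Power factor: PF = P/|S| = 0.9993 (leading).

(a) P = 1.619 W  (b) Q = -0.06253 VAR  (c) S = 1.621 VA  (d) PF = 0.9993 (leading)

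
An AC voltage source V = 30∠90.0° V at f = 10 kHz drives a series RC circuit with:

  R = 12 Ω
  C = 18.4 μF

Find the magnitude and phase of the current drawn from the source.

Step 1 — Angular frequency: ω = 2π·f = 2π·1e+04 = 6.283e+04 rad/s.
Step 2 — Component impedances:
  R: Z = R = 12 Ω
  C: Z = 1/(jωC) = -j/(ω·C) = 0 - j0.865 Ω
Step 3 — Series combination: Z_total = R + C = 12 - j0.865 Ω = 12.03∠-4.1° Ω.
Step 4 — Source phasor: V = 30∠90.0° V = 0 + j30 V.
Step 5 — Ohm's law: I = V / Z_total = (0 + j30) / (12 - j0.865) = -0.1793 + j2.487 A.
Step 6 — Convert to polar: |I| = 2.494 A, ∠I = 94.1°.

I = 2.494∠94.1° A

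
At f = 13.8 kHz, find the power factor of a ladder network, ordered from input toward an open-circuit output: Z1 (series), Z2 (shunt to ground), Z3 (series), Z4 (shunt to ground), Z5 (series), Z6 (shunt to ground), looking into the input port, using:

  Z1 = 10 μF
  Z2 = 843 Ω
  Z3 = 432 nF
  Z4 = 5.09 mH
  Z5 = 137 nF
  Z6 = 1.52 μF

Step 1 — Angular frequency: ω = 2π·f = 2π·1.38e+04 = 8.671e+04 rad/s.
Step 2 — Component impedances:
  Z1: Z = 1/(jωC) = -j/(ω·C) = 0 - j1.153 Ω
  Z2: Z = R = 843 Ω
  Z3: Z = 1/(jωC) = -j/(ω·C) = 0 - j26.7 Ω
  Z4: Z = jωL = j·8.671e+04·0.00509 = 0 + j441.3 Ω
  Z5: Z = 1/(jωC) = -j/(ω·C) = 0 - j84.18 Ω
  Z6: Z = 1/(jωC) = -j/(ω·C) = 0 - j7.587 Ω
Step 3 — Ladder network (open output): work backward from the far end, alternating series and parallel combinations. Z_in = 23.44 - j139.7 Ω = 141.7∠-80.5° Ω.
Step 4 — Power factor: PF = cos(φ) = Re(Z)/|Z| = 23.44/141.7 = 0.1654.
Step 5 — Type: Im(Z) = -139.7 ⇒ leading (phase φ = -80.5°).

PF = 0.1654 (leading, φ = -80.5°)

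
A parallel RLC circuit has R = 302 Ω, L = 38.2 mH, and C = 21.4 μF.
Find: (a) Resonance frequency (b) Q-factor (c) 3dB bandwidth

Step 1 — Resonance: ω₀ = 1/√(LC) = 1/√(0.0382·2.14e-05) = 1106 rad/s.
Step 2 — f₀ = ω₀/(2π) = 176 Hz.
Step 3 — Parallel Q: Q = R/(ω₀L) = 302/(1106·0.0382) = 7.148.
Step 4 — Bandwidth: Δω = ω₀/Q = 154.7 rad/s; BW = Δω/(2π) = 24.63 Hz.

(a) f₀ = 176 Hz  (b) Q = 7.148  (c) BW = 24.63 Hz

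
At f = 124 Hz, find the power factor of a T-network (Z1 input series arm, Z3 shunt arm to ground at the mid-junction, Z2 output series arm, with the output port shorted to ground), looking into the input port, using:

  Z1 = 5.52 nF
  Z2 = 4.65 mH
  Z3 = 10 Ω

Step 1 — Angular frequency: ω = 2π·f = 2π·124 = 779.1 rad/s.
Step 2 — Component impedances:
  Z1: Z = 1/(jωC) = -j/(ω·C) = 0 - j2.325e+05 Ω
  Z2: Z = jωL = j·779.1·0.00465 = 0 + j3.623 Ω
  Z3: Z = R = 10 Ω
Step 3 — With the output port shorted to ground, the output series arm Z2 runs from the junction to ground; the shunt arm Z3 also runs from the junction to ground. They appear in parallel: Z3 || Z2 = 1.16 + j3.203 Ω.
Step 4 — Series with input arm Z1: Z_in = Z1 + (Z3 || Z2) = 1.16 - j2.325e+05 Ω = 2.325e+05∠-90.0° Ω.
Step 5 — Power factor: PF = cos(φ) = Re(Z)/|Z| = 1.1602/2.3252e+05 = 4.99e-06.
Step 6 — Type: Im(Z) = -2.325e+05 ⇒ leading (phase φ = -90.0°).

PF = 4.99e-06 (leading, φ = -90.0°)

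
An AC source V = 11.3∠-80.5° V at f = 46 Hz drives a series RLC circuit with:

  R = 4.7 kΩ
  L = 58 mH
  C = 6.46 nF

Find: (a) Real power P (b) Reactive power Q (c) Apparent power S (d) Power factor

Step 1 — Angular frequency: ω = 2π·f = 2π·46 = 289 rad/s.
Step 2 — Component impedances:
  R: Z = R = 4700 Ω
  L: Z = jωL = j·289·0.058 = 0 + j16.76 Ω
  C: Z = 1/(jωC) = -j/(ω·C) = 0 - j5.356e+05 Ω
Step 3 — Series combination: Z_total = R + L + C = 4700 - j5.356e+05 Ω = 5.356e+05∠-89.5° Ω.
Step 4 — Source phasor: V = 11.3∠-80.5° V = 1.865 - j11.15 V.
Step 5 — Current: I = V / Z = 2.084e-05 + j3.299e-06 A = 2.11e-05∠9.0° A.
Step 6 — Complex power: S = V·I* = 2.092e-06 - j0.0002384 VA.
Step 7 — Real power: P = Re(S) = 2.092e-06 W.
Step 8 — Reactive power: Q = Im(S) = -0.0002384 VAR.
Step 9 — Apparent power: |S| = 0.0002384 VA.
Step 10 — Power factor: PF = P/|S| = 0.008775 (leading).

(a) P = 2.092e-06 W  (b) Q = -0.0002384 VAR  (c) S = 0.0002384 VA  (d) PF = 0.008775 (leading)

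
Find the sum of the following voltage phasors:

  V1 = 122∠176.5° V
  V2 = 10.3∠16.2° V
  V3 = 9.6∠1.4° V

Step 1 — Convert each phasor to rectangular form:
  V1 = 122·(cos(176.5°) + j·sin(176.5°)) = -121.8 + j7.448 V
  V2 = 10.3·(cos(16.2°) + j·sin(16.2°)) = 9.891 + j2.874 V
  V3 = 9.6·(cos(1.4°) + j·sin(1.4°)) = 9.597 + j0.2345 V
Step 2 — Sum components: V_total = -102.3 + j10.56 V.
Step 3 — Convert to polar: |V_total| = 102.8 V, ∠V_total = 174.1°.

V_total = 102.8∠174.1° V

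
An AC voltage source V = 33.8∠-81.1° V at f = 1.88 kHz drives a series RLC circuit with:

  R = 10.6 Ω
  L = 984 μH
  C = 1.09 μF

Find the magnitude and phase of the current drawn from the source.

Step 1 — Angular frequency: ω = 2π·f = 2π·1880 = 1.181e+04 rad/s.
Step 2 — Component impedances:
  R: Z = R = 10.6 Ω
  L: Z = jωL = j·1.181e+04·0.000984 = 0 + j11.62 Ω
  C: Z = 1/(jωC) = -j/(ω·C) = 0 - j77.67 Ω
Step 3 — Series combination: Z_total = R + L + C = 10.6 - j66.04 Ω = 66.89∠-80.9° Ω.
Step 4 — Source phasor: V = 33.8∠-81.1° V = 5.229 - j33.39 V.
Step 5 — Ohm's law: I = V / Z_total = (5.229 - j33.39) / (10.6 - j66.04) = 0.5053 - j0.001925 A.
Step 6 — Convert to polar: |I| = 0.5053 A, ∠I = -0.2°.

I = 0.5053∠-0.2° A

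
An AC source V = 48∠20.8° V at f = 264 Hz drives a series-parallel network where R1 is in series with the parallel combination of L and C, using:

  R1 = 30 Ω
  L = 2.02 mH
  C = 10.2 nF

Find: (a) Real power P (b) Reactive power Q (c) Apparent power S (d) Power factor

Step 1 — Angular frequency: ω = 2π·f = 2π·264 = 1659 rad/s.
Step 2 — Component impedances:
  R1: Z = R = 30 Ω
  L: Z = jωL = j·1659·0.00202 = 0 + j3.351 Ω
  C: Z = 1/(jωC) = -j/(ω·C) = 0 - j5.91e+04 Ω
Step 3 — Parallel branch: L || C = 1/(1/L + 1/C) = 0 + j3.351 Ω.
Step 4 — Series with R1: Z_total = R1 + (L || C) = 30 + j3.351 Ω = 30.19∠6.4° Ω.
Step 5 — Source phasor: V = 48∠20.8° V = 44.87 + j17.05 V.
Step 6 — Current: I = V / Z = 1.54 + j0.3962 A = 1.59∠14.4° A.
Step 7 — Complex power: S = V·I* = 75.85 + j8.473 VA.
Step 8 — Real power: P = Re(S) = 75.85 W.
Step 9 — Reactive power: Q = Im(S) = 8.473 VAR.
Step 10 — Apparent power: |S| = 76.33 VA.
Step 11 — Power factor: PF = P/|S| = 0.9938 (lagging).

(a) P = 75.85 W  (b) Q = 8.473 VAR  (c) S = 76.33 VA  (d) PF = 0.9938 (lagging)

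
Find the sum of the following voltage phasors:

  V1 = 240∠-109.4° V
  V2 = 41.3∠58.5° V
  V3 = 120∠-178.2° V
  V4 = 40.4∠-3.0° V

Step 1 — Convert each phasor to rectangular form:
  V1 = 240·(cos(-109.4°) + j·sin(-109.4°)) = -79.72 - j226.4 V
  V2 = 41.3·(cos(58.5°) + j·sin(58.5°)) = 21.58 + j35.21 V
  V3 = 120·(cos(-178.2°) + j·sin(-178.2°)) = -119.9 - j3.769 V
  V4 = 40.4·(cos(-3.0°) + j·sin(-3.0°)) = 40.34 - j2.114 V
Step 2 — Sum components: V_total = -137.7 - j197 V.
Step 3 — Convert to polar: |V_total| = 240.4 V, ∠V_total = -125.0°.

V_total = 240.4∠-125.0° V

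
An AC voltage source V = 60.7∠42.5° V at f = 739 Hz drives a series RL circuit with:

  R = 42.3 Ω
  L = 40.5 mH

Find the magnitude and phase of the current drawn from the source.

Step 1 — Angular frequency: ω = 2π·f = 2π·739 = 4643 rad/s.
Step 2 — Component impedances:
  R: Z = R = 42.3 Ω
  L: Z = jωL = j·4643·0.0405 = 0 + j188.1 Ω
Step 3 — Series combination: Z_total = R + L = 42.3 + j188.1 Ω = 192.8∠77.3° Ω.
Step 4 — Source phasor: V = 60.7∠42.5° V = 44.75 + j41.01 V.
Step 5 — Ohm's law: I = V / Z_total = (44.75 + j41.01) / (42.3 + j188.1) = 0.2585 - j0.1798 A.
Step 6 — Convert to polar: |I| = 0.3149 A, ∠I = -34.8°.

I = 0.3149∠-34.8° A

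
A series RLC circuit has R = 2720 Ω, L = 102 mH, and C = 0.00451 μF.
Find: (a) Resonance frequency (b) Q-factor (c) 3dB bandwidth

Step 1 — Resonance: ω₀ = 1/√(LC) = 1/√(0.102·4.51e-09) = 4.662e+04 rad/s.
Step 2 — f₀ = ω₀/(2π) = 7420 Hz.
Step 3 — Series Q: Q = ω₀L/R = 4.662e+04·0.102/2720 = 1.748.
Step 4 — Bandwidth: Δω = ω₀/Q = 2.667e+04 rad/s; BW = Δω/(2π) = 4244 Hz.

(a) f₀ = 7420 Hz  (b) Q = 1.748  (c) BW = 4244 Hz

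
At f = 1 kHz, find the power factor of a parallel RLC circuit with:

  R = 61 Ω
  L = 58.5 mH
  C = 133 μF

Step 1 — Angular frequency: ω = 2π·f = 2π·1000 = 6283 rad/s.
Step 2 — Component impedances:
  R: Z = R = 61 Ω
  L: Z = jωL = j·6283·0.0585 = 0 + j367.6 Ω
  C: Z = 1/(jωC) = -j/(ω·C) = 0 - j1.197 Ω
Step 3 — Parallel combination: 1/Z_total = 1/R + 1/L + 1/C; Z_total = 0.02362 - j1.2 Ω = 1.2∠-88.9° Ω.
Step 4 — Power factor: PF = cos(φ) = Re(Z)/|Z| = 0.02362/1.2 = 0.01968.
Step 5 — Type: Im(Z) = -1.2 ⇒ leading (phase φ = -88.9°).

PF = 0.01968 (leading, φ = -88.9°)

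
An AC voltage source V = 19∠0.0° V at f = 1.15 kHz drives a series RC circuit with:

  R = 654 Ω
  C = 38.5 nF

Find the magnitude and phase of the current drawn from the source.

Step 1 — Angular frequency: ω = 2π·f = 2π·1150 = 7226 rad/s.
Step 2 — Component impedances:
  R: Z = R = 654 Ω
  C: Z = 1/(jωC) = -j/(ω·C) = 0 - j3595 Ω
Step 3 — Series combination: Z_total = R + C = 654 - j3595 Ω = 3654∠-79.7° Ω.
Step 4 — Source phasor: V = 19∠0.0° V = 19 V.
Step 5 — Ohm's law: I = V / Z_total = (19) / (654 - j3595) = 0.0009308 + j0.005116 A.
Step 6 — Convert to polar: |I| = 0.0052 A, ∠I = 79.7°.

I = 0.0052∠79.7° A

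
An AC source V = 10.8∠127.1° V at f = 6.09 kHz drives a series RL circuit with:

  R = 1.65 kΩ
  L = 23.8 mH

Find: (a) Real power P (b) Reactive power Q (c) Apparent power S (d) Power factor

Step 1 — Angular frequency: ω = 2π·f = 2π·6090 = 3.826e+04 rad/s.
Step 2 — Component impedances:
  R: Z = R = 1650 Ω
  L: Z = jωL = j·3.826e+04·0.0238 = 0 + j910.7 Ω
Step 3 — Series combination: Z_total = R + L = 1650 + j910.7 Ω = 1885∠28.9° Ω.
Step 4 — Source phasor: V = 10.8∠127.1° V = -6.515 + j8.614 V.
Step 5 — Current: I = V / Z = -0.0008177 + j0.005672 A = 0.005731∠98.2° A.
Step 6 — Complex power: S = V·I* = 0.05418 + j0.02991 VA.
Step 7 — Real power: P = Re(S) = 0.05418 W.
Step 8 — Reactive power: Q = Im(S) = 0.02991 VAR.
Step 9 — Apparent power: |S| = 0.06189 VA.
Step 10 — Power factor: PF = P/|S| = 0.8755 (lagging).

(a) P = 0.05418 W  (b) Q = 0.02991 VAR  (c) S = 0.06189 VA  (d) PF = 0.8755 (lagging)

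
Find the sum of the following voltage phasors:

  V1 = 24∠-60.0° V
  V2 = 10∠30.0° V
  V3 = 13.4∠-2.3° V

Step 1 — Convert each phasor to rectangular form:
  V1 = 24·(cos(-60.0°) + j·sin(-60.0°)) = 12 - j20.78 V
  V2 = 10·(cos(30.0°) + j·sin(30.0°)) = 8.66 + j5 V
  V3 = 13.4·(cos(-2.3°) + j·sin(-2.3°)) = 13.39 - j0.5378 V
Step 2 — Sum components: V_total = 34.05 - j16.32 V.
Step 3 — Convert to polar: |V_total| = 37.76 V, ∠V_total = -25.6°.

V_total = 37.76∠-25.6° V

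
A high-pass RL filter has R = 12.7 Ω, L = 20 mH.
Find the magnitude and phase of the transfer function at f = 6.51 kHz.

Step 1 — Angular frequency: ω = 2π·6510 = 4.09e+04 rad/s.
Step 2 — Transfer function: H(jω) = jωL/(R + jωL).
Step 3 — Numerator jωL = j·818.1; denominator R + jωL = 12.7 + j818.1.
Step 4 — H = 0.9998 + j0.01552.
Step 5 — Magnitude: |H| = 0.9999 (-0.0 dB); phase: φ = 0.9°.

|H| = 0.9999 (-0.0 dB), φ = 0.9°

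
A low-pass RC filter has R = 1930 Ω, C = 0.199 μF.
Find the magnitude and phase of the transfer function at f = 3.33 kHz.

Step 1 — Angular frequency: ω = 2π·3330 = 2.092e+04 rad/s.
Step 2 — Transfer function: H(jω) = 1/(1 + jωRC).
Step 3 — Denominator: 1 + jωRC = 1 + j·2.092e+04·1930·1.99e-07 = 1 + j8.036.
Step 4 — H = 0.01525 - j0.1225.
Step 5 — Magnitude: |H| = 0.1235 (-18.2 dB); phase: φ = -82.9°.

|H| = 0.1235 (-18.2 dB), φ = -82.9°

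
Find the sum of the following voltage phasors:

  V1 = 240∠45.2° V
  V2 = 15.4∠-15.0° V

Step 1 — Convert each phasor to rectangular form:
  V1 = 240·(cos(45.2°) + j·sin(45.2°)) = 169.1 + j170.3 V
  V2 = 15.4·(cos(-15.0°) + j·sin(-15.0°)) = 14.88 - j3.986 V
Step 2 — Sum components: V_total = 184 + j166.3 V.
Step 3 — Convert to polar: |V_total| = 248 V, ∠V_total = 42.1°.

V_total = 248∠42.1° V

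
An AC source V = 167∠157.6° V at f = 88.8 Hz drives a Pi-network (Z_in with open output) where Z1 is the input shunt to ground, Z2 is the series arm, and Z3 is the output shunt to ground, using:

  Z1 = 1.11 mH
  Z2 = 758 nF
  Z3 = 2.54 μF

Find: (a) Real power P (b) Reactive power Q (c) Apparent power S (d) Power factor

Step 1 — Angular frequency: ω = 2π·f = 2π·88.8 = 557.9 rad/s.
Step 2 — Component impedances:
  Z1: Z = jωL = j·557.9·0.00111 = 0 + j0.6193 Ω
  Z2: Z = 1/(jωC) = -j/(ω·C) = 0 - j2364 Ω
  Z3: Z = 1/(jωC) = -j/(ω·C) = 0 - j705.6 Ω
Step 3 — With open output, the series arm Z2 and the output shunt Z3 appear in series to ground: Z2 + Z3 = 0 - j3070 Ω.
Step 4 — Parallel with input shunt Z1: Z_in = Z1 || (Z2 + Z3) = 0 + j0.6194 Ω = 0.6194∠90.0° Ω.
Step 5 — Source phasor: V = 167∠157.6° V = -154.4 + j63.64 V.
Step 6 — Current: I = V / Z = 102.7 + j249.3 A = 269.6∠67.6° A.
Step 7 — Complex power: S = V·I* = 0 + j4.502e+04 VA.
Step 8 — Real power: P = Re(S) = 0 W.
Step 9 — Reactive power: Q = Im(S) = 4.502e+04 VAR.
Step 10 — Apparent power: |S| = 4.502e+04 VA.
Step 11 — Power factor: PF = P/|S| = 0 (lagging).

(a) P = 0 W  (b) Q = 4.502e+04 VAR  (c) S = 4.502e+04 VA  (d) PF = 0 (lagging)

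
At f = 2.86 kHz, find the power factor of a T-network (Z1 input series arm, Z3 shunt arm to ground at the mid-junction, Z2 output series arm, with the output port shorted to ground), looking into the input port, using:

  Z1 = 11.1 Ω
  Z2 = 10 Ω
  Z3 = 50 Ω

Step 1 — Angular frequency: ω = 2π·f = 2π·2860 = 1.797e+04 rad/s.
Step 2 — Component impedances:
  Z1: Z = R = 11.1 Ω
  Z2: Z = R = 10 Ω
  Z3: Z = R = 50 Ω
Step 3 — With the output port shorted to ground, the output series arm Z2 runs from the junction to ground; the shunt arm Z3 also runs from the junction to ground. They appear in parallel: Z3 || Z2 = 8.333 Ω.
Step 4 — Series with input arm Z1: Z_in = Z1 + (Z3 || Z2) = 19.43 Ω = 19.43∠0.0° Ω.
Step 5 — Power factor: PF = cos(φ) = Re(Z)/|Z| = 19.43/19.43 = 1.
Step 6 — Type: Im(Z) = 0 ⇒ unity (phase φ = 0.0°).

PF = 1 (unity, φ = 0.0°)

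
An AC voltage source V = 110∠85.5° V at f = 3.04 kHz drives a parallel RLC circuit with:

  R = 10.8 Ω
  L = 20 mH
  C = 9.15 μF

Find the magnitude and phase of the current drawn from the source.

Step 1 — Angular frequency: ω = 2π·f = 2π·3040 = 1.91e+04 rad/s.
Step 2 — Component impedances:
  R: Z = R = 10.8 Ω
  L: Z = jωL = j·1.91e+04·0.02 = 0 + j382 Ω
  C: Z = 1/(jωC) = -j/(ω·C) = 0 - j5.722 Ω
Step 3 — Parallel combination: 1/Z_total = 1/R + 1/L + 1/C; Z_total = 2.423 - j4.505 Ω = 5.116∠-61.7° Ω.
Step 4 — Source phasor: V = 110∠85.5° V = 8.631 + j109.7 V.
Step 5 — Ohm's law: I = V / Z_total = (8.631 + j109.7) / (2.423 - j4.505) = -18.08 + j11.64 A.
Step 6 — Convert to polar: |I| = 21.5 A, ∠I = 147.2°.

I = 21.5∠147.2° A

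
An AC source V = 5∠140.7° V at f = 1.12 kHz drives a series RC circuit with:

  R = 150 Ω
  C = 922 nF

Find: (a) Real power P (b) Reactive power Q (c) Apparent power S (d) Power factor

Step 1 — Angular frequency: ω = 2π·f = 2π·1120 = 7037 rad/s.
Step 2 — Component impedances:
  R: Z = R = 150 Ω
  C: Z = 1/(jωC) = -j/(ω·C) = 0 - j154.1 Ω
Step 3 — Series combination: Z_total = R + C = 150 - j154.1 Ω = 215.1∠-45.8° Ω.
Step 4 — Source phasor: V = 5∠140.7° V = -3.869 + j3.167 V.
Step 5 — Current: I = V / Z = -0.0231 - j0.002623 A = 0.02325∠-173.5° A.
Step 6 — Complex power: S = V·I* = 0.08107 - j0.0833 VA.
Step 7 — Real power: P = Re(S) = 0.08107 W.
Step 8 — Reactive power: Q = Im(S) = -0.0833 VAR.
Step 9 — Apparent power: |S| = 0.1162 VA.
Step 10 — Power factor: PF = P/|S| = 0.6975 (leading).

(a) P = 0.08107 W  (b) Q = -0.0833 VAR  (c) S = 0.1162 VA  (d) PF = 0.6975 (leading)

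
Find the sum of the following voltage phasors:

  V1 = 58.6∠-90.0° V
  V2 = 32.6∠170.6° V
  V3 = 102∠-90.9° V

Step 1 — Convert each phasor to rectangular form:
  V1 = 58.6·(cos(-90.0°) + j·sin(-90.0°)) = 0 - j58.6 V
  V2 = 32.6·(cos(170.6°) + j·sin(170.6°)) = -32.16 + j5.324 V
  V3 = 102·(cos(-90.9°) + j·sin(-90.9°)) = -1.602 - j102 V
Step 2 — Sum components: V_total = -33.76 - j155.3 V.
Step 3 — Convert to polar: |V_total| = 158.9 V, ∠V_total = -102.3°.

V_total = 158.9∠-102.3° V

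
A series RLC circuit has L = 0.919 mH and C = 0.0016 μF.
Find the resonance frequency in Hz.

Step 1 — Resonance condition Im(Z)=0 gives ω₀ = 1/√(LC).
Step 2 — ω₀ = 1/√(0.000919·1.6e-09) = 8.247e+05 rad/s.
Step 3 — f₀ = ω₀/(2π) = 1.313e+05 Hz.

f₀ = 1.313e+05 Hz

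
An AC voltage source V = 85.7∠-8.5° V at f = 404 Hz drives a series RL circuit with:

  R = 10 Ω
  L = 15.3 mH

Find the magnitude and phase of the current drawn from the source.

Step 1 — Angular frequency: ω = 2π·f = 2π·404 = 2538 rad/s.
Step 2 — Component impedances:
  R: Z = R = 10 Ω
  L: Z = jωL = j·2538·0.0153 = 0 + j38.84 Ω
Step 3 — Series combination: Z_total = R + L = 10 + j38.84 Ω = 40.1∠75.6° Ω.
Step 4 — Source phasor: V = 85.7∠-8.5° V = 84.76 - j12.67 V.
Step 5 — Ohm's law: I = V / Z_total = (84.76 - j12.67) / (10 + j38.84) = 0.2211 - j2.125 A.
Step 6 — Convert to polar: |I| = 2.137 A, ∠I = -84.1°.

I = 2.137∠-84.1° A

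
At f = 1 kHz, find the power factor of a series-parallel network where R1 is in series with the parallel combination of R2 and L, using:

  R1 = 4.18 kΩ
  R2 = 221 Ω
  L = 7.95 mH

Step 1 — Angular frequency: ω = 2π·f = 2π·1000 = 6283 rad/s.
Step 2 — Component impedances:
  R1: Z = R = 4180 Ω
  R2: Z = R = 221 Ω
  L: Z = jωL = j·6283·0.00795 = 0 + j49.95 Ω
Step 3 — Parallel branch: R2 || L = 1/(1/R2 + 1/L) = 10.74 + j47.52 Ω.
Step 4 — Series with R1: Z_total = R1 + (R2 || L) = 4191 + j47.52 Ω = 4191∠0.6° Ω.
Step 5 — Power factor: PF = cos(φ) = Re(Z)/|Z| = 4190.7/4191 = 0.9999.
Step 6 — Type: Im(Z) = 47.52 ⇒ lagging (phase φ = 0.6°).

PF = 0.9999 (lagging, φ = 0.6°)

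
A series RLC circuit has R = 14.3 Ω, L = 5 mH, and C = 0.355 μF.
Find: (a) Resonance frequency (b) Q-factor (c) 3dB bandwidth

Step 1 — Resonance: ω₀ = 1/√(LC) = 1/√(0.005·3.55e-07) = 2.374e+04 rad/s.
Step 2 — f₀ = ω₀/(2π) = 3778 Hz.
Step 3 — Series Q: Q = ω₀L/R = 2.374e+04·0.005/14.3 = 8.299.
Step 4 — Bandwidth: Δω = ω₀/Q = 2860 rad/s; BW = Δω/(2π) = 455.2 Hz.

(a) f₀ = 3778 Hz  (b) Q = 8.299  (c) BW = 455.2 Hz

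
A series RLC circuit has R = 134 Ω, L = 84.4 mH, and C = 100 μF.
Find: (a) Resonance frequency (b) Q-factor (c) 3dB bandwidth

Step 1 — Resonance condition Im(Z)=0 gives ω₀ = 1/√(LC).
Step 2 — ω₀ = 1/√(0.0844·0.0001) = 344.2 rad/s.
Step 3 — f₀ = ω₀/(2π) = 54.78 Hz.
Step 4 — Series Q: Q = ω₀L/R = 344.2·0.0844/134 = 0.2168.
Step 5 — 3dB bandwidth: Δω = ω₀/Q = 1588 rad/s; BW = Δω/(2π) = 252.7 Hz.

(a) f₀ = 54.78 Hz  (b) Q = 0.2168  (c) BW = 252.7 Hz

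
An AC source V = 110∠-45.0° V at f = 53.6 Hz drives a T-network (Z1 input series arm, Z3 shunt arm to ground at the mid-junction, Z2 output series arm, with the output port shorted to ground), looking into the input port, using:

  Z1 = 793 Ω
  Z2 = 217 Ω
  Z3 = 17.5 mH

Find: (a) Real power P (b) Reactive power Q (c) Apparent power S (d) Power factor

Step 1 — Angular frequency: ω = 2π·f = 2π·53.6 = 336.8 rad/s.
Step 2 — Component impedances:
  Z1: Z = R = 793 Ω
  Z2: Z = R = 217 Ω
  Z3: Z = jωL = j·336.8·0.0175 = 0 + j5.894 Ω
Step 3 — With the output port shorted to ground, the output series arm Z2 runs from the junction to ground; the shunt arm Z3 also runs from the junction to ground. They appear in parallel: Z3 || Z2 = 0.16 + j5.889 Ω.
Step 4 — Series with input arm Z1: Z_in = Z1 + (Z3 || Z2) = 793.2 + j5.889 Ω = 793.2∠0.4° Ω.
Step 5 — Source phasor: V = 110∠-45.0° V = 77.78 - j77.78 V.
Step 6 — Current: I = V / Z = 0.09733 - j0.09879 A = 0.1387∠-45.4° A.
Step 7 — Complex power: S = V·I* = 15.25 + j0.1133 VA.
Step 8 — Real power: P = Re(S) = 15.25 W.
Step 9 — Reactive power: Q = Im(S) = 0.1133 VAR.
Step 10 — Apparent power: |S| = 15.26 VA.
Step 11 — Power factor: PF = P/|S| = 1 (lagging).

(a) P = 15.25 W  (b) Q = 0.1133 VAR  (c) S = 15.26 VA  (d) PF = 1 (lagging)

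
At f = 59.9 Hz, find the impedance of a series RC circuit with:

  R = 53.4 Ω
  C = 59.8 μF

Step 1 — Angular frequency: ω = 2π·f = 2π·59.9 = 376.4 rad/s.
Step 2 — Component impedances:
  R: Z = R = 53.4 Ω
  C: Z = 1/(jωC) = -j/(ω·C) = 0 - j44.43 Ω
Step 3 — Series combination: Z_total = R + C = 53.4 - j44.43 Ω = 69.47∠-39.8° Ω.

Z = 53.4 - j44.43 Ω = 69.47∠-39.8° Ω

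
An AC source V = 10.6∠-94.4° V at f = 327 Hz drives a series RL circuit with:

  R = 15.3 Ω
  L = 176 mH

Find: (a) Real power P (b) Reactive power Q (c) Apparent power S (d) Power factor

Step 1 — Angular frequency: ω = 2π·f = 2π·327 = 2055 rad/s.
Step 2 — Component impedances:
  R: Z = R = 15.3 Ω
  L: Z = jωL = j·2055·0.176 = 0 + j361.6 Ω
Step 3 — Series combination: Z_total = R + L = 15.3 + j361.6 Ω = 361.9∠87.6° Ω.
Step 4 — Source phasor: V = 10.6∠-94.4° V = -0.8132 - j10.57 V.
Step 5 — Current: I = V / Z = -0.02927 + j0.00101 A = 0.02929∠178.0° A.
Step 6 — Complex power: S = V·I* = 0.01312 + j0.3102 VA.
Step 7 — Real power: P = Re(S) = 0.01312 W.
Step 8 — Reactive power: Q = Im(S) = 0.3102 VAR.
Step 9 — Apparent power: |S| = 0.3104 VA.
Step 10 — Power factor: PF = P/|S| = 0.04227 (lagging).

(a) P = 0.01312 W  (b) Q = 0.3102 VAR  (c) S = 0.3104 VA  (d) PF = 0.04227 (lagging)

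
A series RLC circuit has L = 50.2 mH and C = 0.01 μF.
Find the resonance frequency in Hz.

Step 1 — Resonance condition Im(Z)=0 gives ω₀ = 1/√(LC).
Step 2 — ω₀ = 1/√(0.0502·1e-08) = 4.463e+04 rad/s.
Step 3 — f₀ = ω₀/(2π) = 7103 Hz.

f₀ = 7103 Hz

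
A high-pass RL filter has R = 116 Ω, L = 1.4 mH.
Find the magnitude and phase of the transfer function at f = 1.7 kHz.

Step 1 — Angular frequency: ω = 2π·1700 = 1.068e+04 rad/s.
Step 2 — Transfer function: H(jω) = jωL/(R + jωL).
Step 3 — Numerator jωL = j·14.95; denominator R + jωL = 116 + j14.95.
Step 4 — H = 0.01635 + j0.1268.
Step 5 — Magnitude: |H| = 0.1279 (-17.9 dB); phase: φ = 82.7°.

|H| = 0.1279 (-17.9 dB), φ = 82.7°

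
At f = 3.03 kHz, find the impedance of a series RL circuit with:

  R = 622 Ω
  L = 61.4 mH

Step 1 — Angular frequency: ω = 2π·f = 2π·3030 = 1.904e+04 rad/s.
Step 2 — Component impedances:
  R: Z = R = 622 Ω
  L: Z = jωL = j·1.904e+04·0.0614 = 0 + j1169 Ω
Step 3 — Series combination: Z_total = R + L = 622 + j1169 Ω = 1324∠62.0° Ω.

Z = 622 + j1169 Ω = 1324∠62.0° Ω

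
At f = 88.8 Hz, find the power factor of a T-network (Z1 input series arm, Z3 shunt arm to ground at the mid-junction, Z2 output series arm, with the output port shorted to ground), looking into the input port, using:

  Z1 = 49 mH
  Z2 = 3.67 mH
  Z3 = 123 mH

Step 1 — Angular frequency: ω = 2π·f = 2π·88.8 = 557.9 rad/s.
Step 2 — Component impedances:
  Z1: Z = jωL = j·557.9·0.049 = 0 + j27.34 Ω
  Z2: Z = jωL = j·557.9·0.00367 = 0 + j2.048 Ω
  Z3: Z = jωL = j·557.9·0.123 = 0 + j68.63 Ω
Step 3 — With the output port shorted to ground, the output series arm Z2 runs from the junction to ground; the shunt arm Z3 also runs from the junction to ground. They appear in parallel: Z3 || Z2 = 0 + j1.988 Ω.
Step 4 — Series with input arm Z1: Z_in = Z1 + (Z3 || Z2) = 0 + j29.33 Ω = 29.33∠90.0° Ω.
Step 5 — Power factor: PF = cos(φ) = Re(Z)/|Z| = 0/29.33 = 0.
Step 6 — Type: Im(Z) = 29.33 ⇒ lagging (phase φ = 90.0°).

PF = 0 (lagging, φ = 90.0°)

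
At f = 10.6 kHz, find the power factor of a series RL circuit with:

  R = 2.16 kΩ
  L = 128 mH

Step 1 — Angular frequency: ω = 2π·f = 2π·1.06e+04 = 6.66e+04 rad/s.
Step 2 — Component impedances:
  R: Z = R = 2160 Ω
  L: Z = jωL = j·6.66e+04·0.128 = 0 + j8525 Ω
Step 3 — Series combination: Z_total = R + L = 2160 + j8525 Ω = 8794∠75.8° Ω.
Step 4 — Power factor: PF = cos(φ) = Re(Z)/|Z| = 2160/8794 = 0.2456.
Step 5 — Type: Im(Z) = 8525 ⇒ lagging (phase φ = 75.8°).

PF = 0.2456 (lagging, φ = 75.8°)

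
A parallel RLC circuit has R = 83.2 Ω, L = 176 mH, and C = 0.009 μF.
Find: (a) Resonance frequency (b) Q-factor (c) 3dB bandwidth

Step 1 — Resonance: ω₀ = 1/√(LC) = 1/√(0.176·9e-09) = 2.513e+04 rad/s.
Step 2 — f₀ = ω₀/(2π) = 3999 Hz.
Step 3 — Parallel Q: Q = R/(ω₀L) = 83.2/(2.513e+04·0.176) = 0.01881.
Step 4 — Bandwidth: Δω = ω₀/Q = 1.335e+06 rad/s; BW = Δω/(2π) = 2.125e+05 Hz.

(a) f₀ = 3999 Hz  (b) Q = 0.01881  (c) BW = 2.125e+05 Hz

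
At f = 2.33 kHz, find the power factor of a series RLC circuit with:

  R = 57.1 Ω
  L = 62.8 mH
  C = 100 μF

Step 1 — Angular frequency: ω = 2π·f = 2π·2330 = 1.464e+04 rad/s.
Step 2 — Component impedances:
  R: Z = R = 57.1 Ω
  L: Z = jωL = j·1.464e+04·0.0628 = 0 + j919.4 Ω
  C: Z = 1/(jωC) = -j/(ω·C) = 0 - j0.6831 Ω
Step 3 — Series combination: Z_total = R + L + C = 57.1 + j918.7 Ω = 920.5∠86.4° Ω.
Step 4 — Power factor: PF = cos(φ) = Re(Z)/|Z| = 57.1/920.5 = 0.06203.
Step 5 — Type: Im(Z) = 918.7 ⇒ lagging (phase φ = 86.4°).

PF = 0.06203 (lagging, φ = 86.4°)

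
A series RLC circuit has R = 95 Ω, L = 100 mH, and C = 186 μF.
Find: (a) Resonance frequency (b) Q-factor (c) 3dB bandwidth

Step 1 — Resonance: ω₀ = 1/√(LC) = 1/√(0.1·0.000186) = 231.9 rad/s.
Step 2 — f₀ = ω₀/(2π) = 36.9 Hz.
Step 3 — Series Q: Q = ω₀L/R = 231.9·0.1/95 = 0.2441.
Step 4 — Bandwidth: Δω = ω₀/Q = 950 rad/s; BW = Δω/(2π) = 151.2 Hz.

(a) f₀ = 36.9 Hz  (b) Q = 0.2441  (c) BW = 151.2 Hz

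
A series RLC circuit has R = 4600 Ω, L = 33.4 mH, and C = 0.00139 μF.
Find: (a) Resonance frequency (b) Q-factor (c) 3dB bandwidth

Step 1 — Resonance: ω₀ = 1/√(LC) = 1/√(0.0334·1.39e-09) = 1.468e+05 rad/s.
Step 2 — f₀ = ω₀/(2π) = 2.336e+04 Hz.
Step 3 — Series Q: Q = ω₀L/R = 1.468e+05·0.0334/4600 = 1.066.
Step 4 — Bandwidth: Δω = ω₀/Q = 1.377e+05 rad/s; BW = Δω/(2π) = 2.192e+04 Hz.

(a) f₀ = 2.336e+04 Hz  (b) Q = 1.066  (c) BW = 2.192e+04 Hz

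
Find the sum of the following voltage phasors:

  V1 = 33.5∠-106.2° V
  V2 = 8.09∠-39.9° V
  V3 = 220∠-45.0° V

Step 1 — Convert each phasor to rectangular form:
  V1 = 33.5·(cos(-106.2°) + j·sin(-106.2°)) = -9.346 - j32.17 V
  V2 = 8.09·(cos(-39.9°) + j·sin(-39.9°)) = 6.206 - j5.189 V
  V3 = 220·(cos(-45.0°) + j·sin(-45.0°)) = 155.6 - j155.6 V
Step 2 — Sum components: V_total = 152.4 - j192.9 V.
Step 3 — Convert to polar: |V_total| = 245.9 V, ∠V_total = -51.7°.

V_total = 245.9∠-51.7° V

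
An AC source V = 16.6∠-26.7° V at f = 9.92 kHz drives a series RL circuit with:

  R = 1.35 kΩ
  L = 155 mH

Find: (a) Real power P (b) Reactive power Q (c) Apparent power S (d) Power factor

Step 1 — Angular frequency: ω = 2π·f = 2π·9920 = 6.233e+04 rad/s.
Step 2 — Component impedances:
  R: Z = R = 1350 Ω
  L: Z = jωL = j·6.233e+04·0.155 = 0 + j9661 Ω
Step 3 — Series combination: Z_total = R + L = 1350 + j9661 Ω = 9755∠82.0° Ω.
Step 4 — Source phasor: V = 16.6∠-26.7° V = 14.83 - j7.459 V.
Step 5 — Current: I = V / Z = -0.0005469 - j0.001611 A = 0.001702∠-108.7° A.
Step 6 — Complex power: S = V·I* = 0.003909 + j0.02798 VA.
Step 7 — Real power: P = Re(S) = 0.003909 W.
Step 8 — Reactive power: Q = Im(S) = 0.02798 VAR.
Step 9 — Apparent power: |S| = 0.02825 VA.
Step 10 — Power factor: PF = P/|S| = 0.1384 (lagging).

(a) P = 0.003909 W  (b) Q = 0.02798 VAR  (c) S = 0.02825 VA  (d) PF = 0.1384 (lagging)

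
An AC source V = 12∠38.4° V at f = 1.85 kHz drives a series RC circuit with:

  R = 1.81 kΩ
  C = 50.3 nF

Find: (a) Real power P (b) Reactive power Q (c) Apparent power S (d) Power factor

Step 1 — Angular frequency: ω = 2π·f = 2π·1850 = 1.162e+04 rad/s.
Step 2 — Component impedances:
  R: Z = R = 1810 Ω
  C: Z = 1/(jωC) = -j/(ω·C) = 0 - j1710 Ω
Step 3 — Series combination: Z_total = R + C = 1810 - j1710 Ω = 2490∠-43.4° Ω.
Step 4 — Source phasor: V = 12∠38.4° V = 9.404 + j7.454 V.
Step 5 — Current: I = V / Z = 0.0006891 + j0.004769 A = 0.004819∠81.8° A.
Step 6 — Complex power: S = V·I* = 0.04203 - j0.03972 VA.
Step 7 — Real power: P = Re(S) = 0.04203 W.
Step 8 — Reactive power: Q = Im(S) = -0.03972 VAR.
Step 9 — Apparent power: |S| = 0.05783 VA.
Step 10 — Power factor: PF = P/|S| = 0.7268 (leading).

(a) P = 0.04203 W  (b) Q = -0.03972 VAR  (c) S = 0.05783 VA  (d) PF = 0.7268 (leading)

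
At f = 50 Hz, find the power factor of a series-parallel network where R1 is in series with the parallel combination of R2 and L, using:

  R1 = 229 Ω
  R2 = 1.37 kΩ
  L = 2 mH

Step 1 — Angular frequency: ω = 2π·f = 2π·50 = 314.2 rad/s.
Step 2 — Component impedances:
  R1: Z = R = 229 Ω
  R2: Z = R = 1370 Ω
  L: Z = jωL = j·314.2·0.002 = 0 + j0.6283 Ω
Step 3 — Parallel branch: R2 || L = 1/(1/R2 + 1/L) = 0.0002882 + j0.6283 Ω.
Step 4 — Series with R1: Z_total = R1 + (R2 || L) = 229 + j0.6283 Ω = 229∠0.2° Ω.
Step 5 — Power factor: PF = cos(φ) = Re(Z)/|Z| = 229/229 = 1.
Step 6 — Type: Im(Z) = 0.6283 ⇒ lagging (phase φ = 0.2°).

PF = 1 (lagging, φ = 0.2°)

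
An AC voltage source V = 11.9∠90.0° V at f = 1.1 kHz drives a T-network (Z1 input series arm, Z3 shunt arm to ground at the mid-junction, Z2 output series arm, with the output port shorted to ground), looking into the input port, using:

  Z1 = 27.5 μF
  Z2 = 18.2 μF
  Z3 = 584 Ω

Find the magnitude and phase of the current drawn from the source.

Step 1 — Angular frequency: ω = 2π·f = 2π·1100 = 6912 rad/s.
Step 2 — Component impedances:
  Z1: Z = 1/(jωC) = -j/(ω·C) = 0 - j5.261 Ω
  Z2: Z = 1/(jωC) = -j/(ω·C) = 0 - j7.95 Ω
  Z3: Z = R = 584 Ω
Step 3 — With the output port shorted to ground, the output series arm Z2 runs from the junction to ground; the shunt arm Z3 also runs from the junction to ground. They appear in parallel: Z3 || Z2 = 0.1082 - j7.948 Ω.
Step 4 — Series with input arm Z1: Z_in = Z1 + (Z3 || Z2) = 0.1082 - j13.21 Ω = 13.21∠-89.5° Ω.
Step 5 — Source phasor: V = 11.9∠90.0° V = 0 + j11.9 V.
Step 6 — Ohm's law: I = V / Z_total = (0 + j11.9) / (0.1082 - j13.21) = -0.9008 + j0.007378 A.
Step 7 — Convert to polar: |I| = 0.9008 A, ∠I = 179.5°.

I = 0.9008∠179.5° A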